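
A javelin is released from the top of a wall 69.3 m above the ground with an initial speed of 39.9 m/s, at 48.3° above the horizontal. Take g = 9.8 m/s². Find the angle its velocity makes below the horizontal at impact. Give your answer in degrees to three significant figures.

60.7°

Resolve: vₓ = 39.90 cos 48.3° = 26.54 m/s and v_y0 = 39.90 sin 48.3° = 29.79 m/s.
With up positive and y = 0 at the ground: y(t) = 69.3 + (29.79) t − 4.900 t². Setting y = 0 and taking the positive root: t = [29.79 + √(29.79² + 2·9.80·69.3)] / 9.80 = (29.79 + 47.39) / 9.80 = 7.876 s.
At impact: v_y = v_y0 − g t = −47.39 m/s; vₓ = 26.54 m/s.
Angle below horizontal: arctan(|v_y|/vₓ) = arctan(47.39/26.54) = 60.75°.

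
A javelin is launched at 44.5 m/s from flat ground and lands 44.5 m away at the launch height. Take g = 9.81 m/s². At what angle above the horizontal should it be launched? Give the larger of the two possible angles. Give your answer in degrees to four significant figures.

R = v₀² sin 2θ / g gives sin 2θ = gR/v₀² = 9.81·44.5/44.5² = 0.2204.
2θ = 12.74° or 180° − 12.74° = 167.3°, so θ = 6.368° or 83.63°.
The larger angle is 83.63°.

83.63°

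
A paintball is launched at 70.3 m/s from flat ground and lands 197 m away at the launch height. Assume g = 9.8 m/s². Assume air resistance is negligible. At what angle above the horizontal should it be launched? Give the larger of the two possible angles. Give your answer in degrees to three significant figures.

R = v₀² sin 2θ / g gives sin 2θ = gR/v₀² = 9.80·197/70.3² = 0.3906.
2θ = 22.99° or 180° − 22.99° = 157.0°, so θ = 11.50° or 78.50°.
The larger angle is 78.50°.

78.5°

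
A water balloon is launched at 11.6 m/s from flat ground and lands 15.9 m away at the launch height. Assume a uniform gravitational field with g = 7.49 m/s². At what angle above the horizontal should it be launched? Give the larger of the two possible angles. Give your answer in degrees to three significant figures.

58.9°

From R = (v₀²/g) sin 2θ: sin 2θ = 7.49 × 15.9 / 134.56 = 0.8850.
2θ = 62.26° or 180° − 62.26° = 117.7°, so θ = 31.13° or 58.87°.
The larger angle is 58.87°.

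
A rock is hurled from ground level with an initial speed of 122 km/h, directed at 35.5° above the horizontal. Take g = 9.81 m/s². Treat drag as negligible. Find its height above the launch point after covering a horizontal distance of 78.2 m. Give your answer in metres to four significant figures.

16.37 m

Convert: 122 km/h = 122/3.6 = 33.89 m/s.
vₓ = 33.89 cos 35.5° = 27.59 m/s; v_y0 = 33.89 sin 35.5° = 19.68 m/s.
At x = 78.2 m, t = x/vₓ = 78.2/27.59 = 2.834 s.
Height: y = v_y0 t − ½ g t² = 19.68 × 2.834 − 4.905 × 2.834² = 55.78 − 39.41 = 16.37 m.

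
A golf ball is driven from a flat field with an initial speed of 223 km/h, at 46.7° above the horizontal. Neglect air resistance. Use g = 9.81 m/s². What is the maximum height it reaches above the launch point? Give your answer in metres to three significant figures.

104 m

Convert: 223 km/h = 223/3.6 = 61.94 m/s.
Components: vₓ = 61.94 cos 46.7° = 42.48 m/s, v_y0 = 61.94 sin 46.7° = 45.08 m/s.
Maximum height: H = v_y0² / (2g) = 45.08² / (2 × 9.81) = 103.6 m.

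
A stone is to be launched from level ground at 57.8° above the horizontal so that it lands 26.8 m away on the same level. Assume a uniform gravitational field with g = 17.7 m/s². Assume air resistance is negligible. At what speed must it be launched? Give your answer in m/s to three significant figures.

On level ground R = v₀² sin 2θ / g ⇒ v₀ = √(gR / sin 2θ).
v₀ = √(17.7 × 26.8 / sin 115.6°) = √(474.4 / 0.9018) = √526.00 = 22.93 m/s.

22.9 m/s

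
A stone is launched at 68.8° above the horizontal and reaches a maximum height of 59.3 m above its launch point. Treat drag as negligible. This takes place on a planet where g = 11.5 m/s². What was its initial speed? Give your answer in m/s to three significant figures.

At the peak v_y = 0, so v_y0 = √(2gH) = √(2 × 11.5 × 59.3) = 36.93 m/s.
v_y0 = v₀ sin θ ⇒ v₀ = 36.93 / sin 68.8° = 39.61 m/s.

39.6 m/s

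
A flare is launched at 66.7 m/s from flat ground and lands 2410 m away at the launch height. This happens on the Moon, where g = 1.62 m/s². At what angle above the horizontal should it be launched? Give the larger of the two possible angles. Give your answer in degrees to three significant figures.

59.3°

From R = (v₀²/g) sin 2θ: sin 2θ = 1.62 × 2410 / 4448.9 = 0.8776.
2θ = 61.35° or 180° − 61.35° = 118.6°, so θ = 30.68° or 59.32°.
The larger angle is 59.32°.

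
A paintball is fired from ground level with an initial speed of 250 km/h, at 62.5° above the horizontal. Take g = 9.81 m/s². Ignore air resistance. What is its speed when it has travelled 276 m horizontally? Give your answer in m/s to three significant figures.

39.4 m/s

Convert: 250 km/h = 250/3.6 = 69.44 m/s.
Components: vₓ = 69.44 cos 62.5° = 32.07 m/s, v_y0 = 69.44 sin 62.5° = 61.60 m/s.
x = vₓ t ⇒ t = 276/32.07 = 8.607 s.
Vertical velocity there: v_y = v_y0 − g t = 61.60 − 9.81 × 8.607 = −22.84 m/s.
Speed: √(vₓ² + v_y²) = √(32.07² + 22.84²) = 39.37 m/s.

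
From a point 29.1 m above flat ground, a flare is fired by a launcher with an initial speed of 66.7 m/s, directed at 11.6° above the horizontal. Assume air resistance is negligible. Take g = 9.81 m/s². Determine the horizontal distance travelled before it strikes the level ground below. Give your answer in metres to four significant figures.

271.8 m

Resolve: vₓ = 66.70 cos 11.6° = 65.34 m/s and v_y0 = 66.70 sin 11.6° = 13.41 m/s.
The projectile lands when y = 29.1 + (13.41) t − ½·9.81·t² = 0. Positive root: t = (13.41 + √(13.41² + 2·9.81·29.1)) / 9.81 = (13.41 + 27.40) / 9.81 = 4.160 s.
Horizontal distance: R = vₓ t = 65.34 × 4.160 = 271.8 m.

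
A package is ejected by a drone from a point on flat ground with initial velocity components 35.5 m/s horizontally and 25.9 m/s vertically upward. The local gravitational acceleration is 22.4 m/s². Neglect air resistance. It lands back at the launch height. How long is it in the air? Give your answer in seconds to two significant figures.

Landing at launch height ⇒ T = 2 v_y0 / g = 2 × 25.90 / 22.4 = 2.312 s.

2.3 s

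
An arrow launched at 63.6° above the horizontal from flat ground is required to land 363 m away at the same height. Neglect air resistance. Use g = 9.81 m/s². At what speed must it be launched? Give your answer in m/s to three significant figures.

Level-ground range: R = v₀² sin(2θ)/g, so v₀ = √(gR / sin 2θ).
v₀ = √(9.81 × 363 / sin 127.2°) = √(3561 / 0.7965) = √4470.7 = 66.86 m/s.

66.9 m/s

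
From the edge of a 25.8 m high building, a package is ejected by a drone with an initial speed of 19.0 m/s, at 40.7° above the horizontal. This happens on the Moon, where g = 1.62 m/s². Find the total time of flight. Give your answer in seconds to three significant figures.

vₓ = 19.00 cos 40.7° = 14.40 m/s; v_y0 = 19.00 sin 40.7° = 12.39 m/s.
The projectile lands when y = 25.8 + (12.39) t − ½·1.62·t² = 0. Positive root: t = (12.39 + √(12.39² + 2·1.62·25.8)) / 1.62 = (12.39 + 15.40) / 1.62 = 17.15 s.

17.2 s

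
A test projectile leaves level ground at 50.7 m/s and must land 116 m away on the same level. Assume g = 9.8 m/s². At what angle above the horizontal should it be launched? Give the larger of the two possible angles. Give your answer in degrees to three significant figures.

Level-ground range R = v₀² sin(2θ)/g ⇒ sin(2θ) = gR/v₀² = 9.80 × 116 / 50.7² = 0.4423.
2θ = 26.25° or 180° − 26.25° = 153.8°, so θ = 13.12° or 76.88°.
The larger angle is 76.88°.

76.9°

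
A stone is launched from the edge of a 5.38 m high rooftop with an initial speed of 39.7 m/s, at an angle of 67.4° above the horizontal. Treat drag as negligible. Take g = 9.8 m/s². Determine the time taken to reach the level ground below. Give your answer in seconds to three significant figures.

Resolve: vₓ = 39.70 cos 67.4° = 15.26 m/s and v_y0 = 39.70 sin 67.4° = 36.65 m/s.
The projectile lands when y = 5.38 + (36.65) t − ½·9.80·t² = 0. Positive root: t = (36.65 + √(36.65² + 2·9.80·5.38)) / 9.80 = (36.65 + 38.06) / 9.80 = 7.624 s.

7.62 s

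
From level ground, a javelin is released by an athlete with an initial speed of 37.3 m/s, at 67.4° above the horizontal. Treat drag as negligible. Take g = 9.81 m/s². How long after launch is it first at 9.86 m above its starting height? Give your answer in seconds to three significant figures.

0.299 s

Components: vₓ = 37.30 cos 67.4° = 14.33 m/s, v_y0 = 37.30 sin 67.4° = 34.44 m/s.
Require v_y0 t − ½ g t² = 9.86, i.e. 4.905 t² − 34.44 t + 9.86 = 0.
t = [34.44 ± √(34.44² − 2·9.81·9.86)] / 9.81 = (34.44 ± 31.50) / 9.81, so t = 0.2991 s or t = 6.721 s.
The first (ascending) time is 0.2991 s.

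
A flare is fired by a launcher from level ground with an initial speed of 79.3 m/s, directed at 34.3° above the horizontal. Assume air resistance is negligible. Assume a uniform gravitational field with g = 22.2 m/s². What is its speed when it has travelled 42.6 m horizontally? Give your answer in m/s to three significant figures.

Components: vₓ = 79.30 cos 34.3° = 65.51 m/s, v_y0 = 79.30 sin 34.3° = 44.69 m/s.
At x = 42.6 m, t = x/vₓ = 42.6/65.51 = 0.6503 s.
Vertical velocity there: v_y = v_y0 − g t = 44.69 − 22.2 × 0.6503 = 30.25 m/s.
Speed: √(vₓ² + v_y²) = √(65.51² + 30.25²) = 72.16 m/s.

72.2 m/s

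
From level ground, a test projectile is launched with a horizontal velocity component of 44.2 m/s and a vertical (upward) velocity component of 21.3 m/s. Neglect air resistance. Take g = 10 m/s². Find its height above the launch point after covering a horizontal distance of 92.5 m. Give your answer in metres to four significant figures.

22.68 m

At x = 92.5 m, t = x/vₓ = 92.5/44.20 = 2.093 s.
Height: y = v_y0 t − ½ g t² = 21.30 × 2.093 − 5.000 × 2.093² = 44.58 − 21.90 = 22.68 m.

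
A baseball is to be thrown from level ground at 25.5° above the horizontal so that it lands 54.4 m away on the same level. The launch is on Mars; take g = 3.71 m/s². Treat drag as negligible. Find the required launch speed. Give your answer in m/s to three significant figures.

On level ground R = v₀² sin 2θ / g ⇒ v₀ = √(gR / sin 2θ).
v₀ = √(3.71 × 54.4 / sin 51.00°) = √(201.8 / 0.7771) = √259.70 = 16.12 m/s.

16.1 m/s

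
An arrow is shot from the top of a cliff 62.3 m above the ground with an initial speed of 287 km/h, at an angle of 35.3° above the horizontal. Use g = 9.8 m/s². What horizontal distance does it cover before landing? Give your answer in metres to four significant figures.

Convert: 287 km/h = 287/3.6 = 79.72 m/s.
vₓ = 79.72 cos 35.3° = 65.06 m/s; v_y0 = 79.72 sin 35.3° = 46.07 m/s.
With up positive and y = 0 at the ground: y(t) = 62.3 + (46.07) t − 4.900 t². Setting y = 0 and taking the positive root: t = [46.07 + √(46.07² + 2·9.80·62.3)] / 9.80 = (46.07 + 57.82) / 9.80 = 10.60 s.
Horizontal distance: R = vₓ t = 65.06 × 10.60 = 689.7 m.

689.7 m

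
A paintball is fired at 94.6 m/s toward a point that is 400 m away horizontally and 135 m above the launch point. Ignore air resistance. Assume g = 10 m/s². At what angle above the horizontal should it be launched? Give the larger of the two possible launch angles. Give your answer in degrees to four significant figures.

Trajectory: y = x tanθ − g x² (1 + tan²θ)/(2v₀²). With x = 400, y = 135, v₀ = 94.6, g = 10.0:
89.39 tan²θ − 400 tanθ + (224.4) = 0.
tanθ = [400 ± √(400² − 4 × 89.39 × (224.4))] / (2 × 89.39) = (400 ± 282.4) / 178.8, giving tanθ = 0.6576 or 3.817.
θ = 33.33° or 75.32°; the larger is 75.32°.

75.32°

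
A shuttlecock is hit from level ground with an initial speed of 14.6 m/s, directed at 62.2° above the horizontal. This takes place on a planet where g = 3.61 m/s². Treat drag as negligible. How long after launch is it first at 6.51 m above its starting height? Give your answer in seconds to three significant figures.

0.546 s

Resolve: vₓ = 14.60 cos 62.2° = 6.809 m/s and v_y0 = 14.60 sin 62.2° = 12.91 m/s.
Height y(t) = 12.91 t − 1.805 t² = 6.51 gives 1.805 t² − 12.91 t + 6.51 = 0.
Quadratic formula: t = (12.91 ± √119.79) / 3.61 = (12.91 ± 10.94) / 3.61 → t = 0.5457 s or 6.609 s.
The first (ascending) time is 0.5457 s.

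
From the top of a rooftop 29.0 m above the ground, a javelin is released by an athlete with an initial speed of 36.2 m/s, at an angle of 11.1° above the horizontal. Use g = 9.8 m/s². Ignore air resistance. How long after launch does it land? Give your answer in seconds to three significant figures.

3.25 s

Components: vₓ = 36.20 cos 11.1° = 35.52 m/s, v_y0 = 36.20 sin 11.1° = 6.969 m/s.
Vertical motion (up positive, ground at y = 0): 4.900 t² − (6.969) t − 29.0 = 0, so t = (6.969 + √(6.969² + 2·9.80·29.0)) / 9.80 = (6.969 + 24.84) / 9.80 = 3.246 s.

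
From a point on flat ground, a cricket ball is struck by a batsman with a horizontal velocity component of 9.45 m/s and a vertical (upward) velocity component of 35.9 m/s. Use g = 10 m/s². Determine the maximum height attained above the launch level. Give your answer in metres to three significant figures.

64.4 m

Maximum height: H = v_y0² / (2g) = 35.90² / (2 × 10.0) = 64.44 m.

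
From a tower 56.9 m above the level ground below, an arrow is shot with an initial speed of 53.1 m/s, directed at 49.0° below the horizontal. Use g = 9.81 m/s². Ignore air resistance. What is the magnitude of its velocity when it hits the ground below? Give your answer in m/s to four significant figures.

Resolve: vₓ = 53.10 cos 49.0° = 34.84 m/s and v_y0 = −40.08 m/s (downward).
Vertical motion (up positive, ground at y = 0): 4.905 t² − (−40.08) t − 56.9 = 0, so t = (−40.08 + √(40.08² + 2·9.81·56.9)) / 9.81 = (−40.08 + 52.18) / 9.81 = 1.234 s.
Vertical velocity at impact: v_y = v_y0 − g t = −40.08 − 9.81 × 1.234 = −52.18 m/s.
Speed: |v| = √(vₓ² + v_y²) = √(34.84² + 52.18²) = 62.74 m/s.

62.74 m/s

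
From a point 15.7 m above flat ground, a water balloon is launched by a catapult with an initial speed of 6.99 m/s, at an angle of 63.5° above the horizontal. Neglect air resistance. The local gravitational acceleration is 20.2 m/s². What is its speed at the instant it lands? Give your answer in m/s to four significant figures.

Components: vₓ = 6.990 cos 63.5° = 3.119 m/s, v_y0 = 6.990 sin 63.5° = 6.256 m/s.
The projectile lands when y = 15.7 + (6.256) t − ½·20.2·t² = 0. Positive root: t = (6.256 + √(6.256² + 2·20.2·15.7)) / 20.2 = (6.256 + 25.95) / 20.2 = 1.594 s.
Vertical velocity at impact: v_y = v_y0 − g t = 6.256 − 20.2 × 1.594 = −25.95 m/s.
Speed: |v| = √(vₓ² + v_y²) = √(3.119² + 25.95²) = 26.14 m/s.

26.14 m/s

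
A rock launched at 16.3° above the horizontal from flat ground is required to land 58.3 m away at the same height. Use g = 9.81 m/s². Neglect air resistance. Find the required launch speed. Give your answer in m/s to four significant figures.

On level ground R = v₀² sin 2θ / g ⇒ v₀ = √(gR / sin 2θ).
v₀ = √(9.81 × 58.3 / sin 32.60°) = √(571.9 / 0.5388) = √1061.5 = 32.58 m/s.

32.58 m/s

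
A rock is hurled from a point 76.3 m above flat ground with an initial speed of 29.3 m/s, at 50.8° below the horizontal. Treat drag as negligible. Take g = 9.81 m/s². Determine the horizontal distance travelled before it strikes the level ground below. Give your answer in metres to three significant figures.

41.8 m

vₓ = 29.30 cos 50.8° = 18.52 m/s; v_y0 = −22.71 m/s (downward).
The projectile lands when y = 76.3 + (−22.71) t − ½·9.81·t² = 0. Positive root: t = (−22.71 + √(22.71² + 2·9.81·76.3)) / 9.81 = (−22.71 + 44.86) / 9.81 = 2.258 s.
Horizontal distance: R = vₓ t = 18.52 × 2.258 = 41.82 m.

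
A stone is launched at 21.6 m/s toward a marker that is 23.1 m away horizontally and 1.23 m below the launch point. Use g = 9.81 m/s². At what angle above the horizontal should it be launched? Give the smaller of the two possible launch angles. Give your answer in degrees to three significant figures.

11.3°

Trajectory: y = x tanθ − g x² (1 + tan²θ)/(2v₀²). With x = 23.1, y = −1.23, v₀ = 21.6, g = 9.81:
5.610 tan²θ − 23.1 tanθ + (4.380) = 0.
tanθ = [23.1 ± √(23.1² − 4 × 5.610 × (4.380))] / (2 × 5.610) = (23.1 ± 20.86) / 11.22, giving tanθ = 0.1992 or 3.918.
θ = 11.27° or 75.68°; the smaller is 11.27°.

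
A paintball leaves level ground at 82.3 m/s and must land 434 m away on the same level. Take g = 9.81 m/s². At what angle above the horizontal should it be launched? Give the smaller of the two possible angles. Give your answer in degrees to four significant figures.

19.47°

R = v₀² sin 2θ / g gives sin 2θ = gR/v₀² = 9.81·434/82.3² = 0.6286.
2θ = 38.95° or 180° − 38.95° = 141.1°, so θ = 19.47° or 70.53°.
The smaller angle is 19.47°.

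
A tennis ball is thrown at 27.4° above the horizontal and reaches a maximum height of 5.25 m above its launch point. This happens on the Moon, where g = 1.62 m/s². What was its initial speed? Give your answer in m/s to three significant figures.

8.96 m/s

At the peak v_y = 0, so v_y0 = √(2gH) = √(2 × 1.62 × 5.25) = 4.124 m/s.
v_y0 = v₀ sin θ ⇒ v₀ = 4.124 / sin 27.4° = 8.962 m/s.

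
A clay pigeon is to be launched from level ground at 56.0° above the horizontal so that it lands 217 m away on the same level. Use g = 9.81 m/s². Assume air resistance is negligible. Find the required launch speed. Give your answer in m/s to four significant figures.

47.92 m/s

From R = (v₀² / g) sin 2θ: v₀ = √(gR / sin 2θ).
v₀ = √(9.81 × 217 / sin 112.0°) = √(2129 / 0.9272) = √2296.0 = 47.92 m/s.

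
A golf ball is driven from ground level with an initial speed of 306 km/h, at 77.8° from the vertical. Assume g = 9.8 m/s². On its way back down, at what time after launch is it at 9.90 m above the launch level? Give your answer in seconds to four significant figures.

2.990 s

Convert: 306 km/h = 306/3.6 = 85.00 m/s.
Horizontal component vₓ = 85.00 sin 77.8° = 83.08 m/s; vertical v_y0 = 85.00 cos 77.8° = 17.96 m/s.
Set y = v_y0 t − ½ g t² = 9.90: 4.900 t² − 17.96 t + 9.90 = 0.
t = [17.96 ± √(17.96² − 2·9.80·9.90)] / 9.80 = (17.96 ± 11.34) / 9.80, so t = 0.6757 s or t = 2.990 s.
The descending-branch root is 2.990 s.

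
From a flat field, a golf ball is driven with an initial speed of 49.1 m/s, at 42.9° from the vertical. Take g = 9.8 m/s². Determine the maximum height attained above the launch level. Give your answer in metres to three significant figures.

66.0 m

vₓ = 49.10 sin 42.9° = 33.42 m/s; v_y0 = 49.10 cos 42.9° = 35.97 m/s.
Peak height H = v_y0² / (2g) = 1293.7 / 19.60 = 66.00 m.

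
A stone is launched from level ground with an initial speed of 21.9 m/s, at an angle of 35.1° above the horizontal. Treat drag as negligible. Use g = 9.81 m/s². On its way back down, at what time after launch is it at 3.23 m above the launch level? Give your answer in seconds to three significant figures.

2.28 s

vₓ = 21.90 cos 35.1° = 17.92 m/s; v_y0 = 21.90 sin 35.1° = 12.59 m/s.
Height y(t) = 12.59 t − 4.905 t² = 3.23 gives 4.905 t² − 12.59 t + 3.23 = 0.
Quadratic formula: t = (12.59 ± √95.201) / 9.81 = (12.59 ± 9.757) / 9.81 → t = 0.2890 s or 2.278 s.
The descending-branch root is 2.278 s.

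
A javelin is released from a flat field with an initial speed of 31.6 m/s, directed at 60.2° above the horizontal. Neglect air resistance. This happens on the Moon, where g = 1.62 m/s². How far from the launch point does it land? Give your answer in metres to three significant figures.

vₓ = 31.60 cos 60.2° = 15.70 m/s; v_y0 = 31.60 sin 60.2° = 27.42 m/s.
Flight time T = 2 v_y0 / g = 33.85 s.
Horizontal distance R = vₓ T = 15.70 × 33.85 = 531.6 m.

532 m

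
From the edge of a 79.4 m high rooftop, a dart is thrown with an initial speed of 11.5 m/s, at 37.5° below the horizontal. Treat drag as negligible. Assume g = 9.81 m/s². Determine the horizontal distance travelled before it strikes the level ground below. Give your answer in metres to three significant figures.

30.8 m

Components: vₓ = 11.50 cos 37.5° = 9.124 m/s, v_y0 = −7.001 m/s (downward).
With up positive and y = 0 at the ground: y(t) = 79.4 + (−7.001) t − 4.905 t². Setting y = 0 and taking the positive root: t = [−7.001 + √(7.001² + 2·9.81·79.4)] / 9.81 = (−7.001 + 40.09) / 9.81 = 3.373 s.
Horizontal distance: R = vₓ t = 9.124 × 3.373 = 30.77 m.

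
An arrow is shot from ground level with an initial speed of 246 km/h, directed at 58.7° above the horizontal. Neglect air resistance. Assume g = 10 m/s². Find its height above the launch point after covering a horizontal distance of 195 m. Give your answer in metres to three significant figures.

Convert: 246 km/h = 246/3.6 = 68.33 m/s.
Components: vₓ = 68.33 cos 58.7° = 35.50 m/s, v_y0 = 68.33 sin 58.7° = 58.39 m/s.
x = vₓ t ⇒ t = 195/35.50 = 5.493 s.
Height: y = v_y0 t − ½ g t² = 58.39 × 5.493 − 5.000 × 5.493² = 320.7 − 150.9 = 169.9 m.

170 m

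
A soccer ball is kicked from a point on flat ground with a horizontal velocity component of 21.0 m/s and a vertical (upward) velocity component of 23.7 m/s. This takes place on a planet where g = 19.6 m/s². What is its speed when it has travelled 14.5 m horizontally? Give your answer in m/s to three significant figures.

x = vₓ t ⇒ t = 14.5/21.00 = 0.6905 s.
Vertical velocity there: v_y = v_y0 − g t = 23.70 − 19.6 × 0.6905 = 10.17 m/s.
Speed: √(vₓ² + v_y²) = √(21.00² + 10.17²) = 23.33 m/s.

23.3 m/s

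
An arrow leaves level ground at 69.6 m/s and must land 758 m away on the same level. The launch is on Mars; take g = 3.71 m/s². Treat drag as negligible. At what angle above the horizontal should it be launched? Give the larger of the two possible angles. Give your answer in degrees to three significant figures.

72.3°

From R = (v₀²/g) sin 2θ: sin 2θ = 3.71 × 758 / 4844.2 = 0.5805.
2θ = 35.49° or 180° − 35.49° = 144.5°, so θ = 17.74° or 72.26°.
The larger angle is 72.26°.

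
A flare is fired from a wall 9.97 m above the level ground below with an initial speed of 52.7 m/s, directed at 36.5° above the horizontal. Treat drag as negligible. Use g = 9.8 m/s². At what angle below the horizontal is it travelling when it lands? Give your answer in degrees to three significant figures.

vₓ = 52.70 cos 36.5° = 42.36 m/s; v_y0 = 52.70 sin 36.5° = 31.35 m/s.
The projectile lands when y = 9.97 + (31.35) t − ½·9.80·t² = 0. Positive root: t = (31.35 + √(31.35² + 2·9.80·9.97)) / 9.80 = (31.35 + 34.32) / 9.80 = 6.701 s.
At impact: v_y = v_y0 − g t = −34.32 m/s; vₓ = 42.36 m/s.
Angle below horizontal: arctan(|v_y|/vₓ) = arctan(34.32/42.36) = 39.01°.

39.0°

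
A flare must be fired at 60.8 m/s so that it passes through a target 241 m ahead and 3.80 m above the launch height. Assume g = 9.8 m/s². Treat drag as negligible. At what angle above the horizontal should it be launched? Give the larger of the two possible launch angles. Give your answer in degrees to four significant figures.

70.01°

Trajectory: y = x tanθ − g x² (1 + tan²θ)/(2v₀²). With x = 241, y = 3.80, v₀ = 60.8, g = 9.80:
76.99 tan²θ − 241 tanθ + (80.79) = 0.
tanθ = [241 ± √(241² − 4 × 76.99 × (80.79))] / (2 × 76.99) = (241 ± 182.2) / 154.0, giving tanθ = 0.3818 or 2.749.
θ = 20.90° or 70.01°; the larger is 70.01°.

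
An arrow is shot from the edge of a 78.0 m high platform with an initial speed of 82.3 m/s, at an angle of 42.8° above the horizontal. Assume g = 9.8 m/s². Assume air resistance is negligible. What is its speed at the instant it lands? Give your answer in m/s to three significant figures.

91.1 m/s

vₓ = 82.30 cos 42.8° = 60.39 m/s; v_y0 = 82.30 sin 42.8° = 55.92 m/s.
The projectile lands when y = 78.0 + (55.92) t − ½·9.80·t² = 0. Positive root: t = (55.92 + √(55.92² + 2·9.80·78.0)) / 9.80 = (55.92 + 68.23) / 9.80 = 12.67 s.
Vertical velocity at impact: v_y = v_y0 − g t = 55.92 − 9.80 × 12.67 = −68.23 m/s.
Speed: |v| = √(vₓ² + v_y²) = √(60.39² + 68.23²) = 91.12 m/s.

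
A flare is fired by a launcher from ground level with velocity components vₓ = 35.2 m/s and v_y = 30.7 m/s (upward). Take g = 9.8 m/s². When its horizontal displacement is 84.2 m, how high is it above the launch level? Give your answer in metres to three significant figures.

45.4 m

At x = 84.2 m, t = x/vₓ = 84.2/35.20 = 2.392 s.
Height: y = v_y0 t − ½ g t² = 30.70 × 2.392 − 4.900 × 2.392² = 73.44 − 28.04 = 45.40 m.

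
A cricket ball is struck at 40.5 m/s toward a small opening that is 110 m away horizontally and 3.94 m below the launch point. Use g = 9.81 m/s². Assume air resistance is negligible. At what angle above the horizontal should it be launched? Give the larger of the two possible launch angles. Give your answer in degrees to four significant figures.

Trajectory: y = x tanθ − g x² (1 + tan²θ)/(2v₀²). With x = 110, y = −3.94, v₀ = 40.5, g = 9.81:
36.18 tan²θ − 110 tanθ + (32.24) = 0.
tanθ = [110 ± √(110² − 4 × 36.18 × (32.24))] / (2 × 36.18) = (110 ± 86.22) / 72.37, giving tanθ = 0.3287 or 2.711.
θ = 18.19° or 69.76°; the larger is 69.76°.

69.76°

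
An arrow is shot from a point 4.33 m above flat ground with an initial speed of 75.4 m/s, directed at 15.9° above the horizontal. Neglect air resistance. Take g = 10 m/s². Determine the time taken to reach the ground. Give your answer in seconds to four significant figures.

4.331 s

Components: vₓ = 75.40 cos 15.9° = 72.52 m/s, v_y0 = 75.40 sin 15.9° = 20.66 m/s.
Vertical motion (up positive, ground at y = 0): 5.000 t² − (20.66) t − 4.33 = 0, so t = (20.66 + √(20.66² + 2·10.0·4.33)) / 10.0 = (20.66 + 22.66) / 10.0 = 4.331 s.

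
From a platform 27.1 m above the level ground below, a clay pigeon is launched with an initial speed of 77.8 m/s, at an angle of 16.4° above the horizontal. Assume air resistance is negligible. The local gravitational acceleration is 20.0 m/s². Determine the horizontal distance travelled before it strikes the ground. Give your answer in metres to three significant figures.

Horizontal component vₓ = 77.80 cos 16.4° = 74.63 m/s; vertical v_y0 = 77.80 sin 16.4° = 21.97 m/s.
With up positive and y = 0 at the ground: y(t) = 27.1 + (21.97) t − 10.00 t². Setting y = 0 and taking the positive root: t = [21.97 + √(21.97² + 2·20.0·27.1)] / 20.0 = (21.97 + 39.58) / 20.0 = 3.077 s.
Horizontal distance: R = vₓ t = 74.63 × 3.077 = 229.7 m.

230 m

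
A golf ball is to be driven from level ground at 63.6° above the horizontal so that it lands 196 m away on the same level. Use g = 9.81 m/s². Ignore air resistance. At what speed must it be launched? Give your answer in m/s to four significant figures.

From R = (v₀² / g) sin 2θ: v₀ = √(gR / sin 2θ).
v₀ = √(9.81 × 196 / sin 127.2°) = √(1923 / 0.7965) = √2413.9 = 49.13 m/s.

49.13 m/s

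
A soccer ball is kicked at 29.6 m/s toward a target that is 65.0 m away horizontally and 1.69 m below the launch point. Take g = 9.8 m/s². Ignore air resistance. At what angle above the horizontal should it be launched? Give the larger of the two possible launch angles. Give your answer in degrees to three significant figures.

Trajectory: y = x tanθ − g x² (1 + tan²θ)/(2v₀²). With x = 65.0, y = −1.69, v₀ = 29.6, g = 9.80:
23.63 tan²θ − 65.0 tanθ + (21.94) = 0.
tanθ = [65.0 ± √(65.0² − 4 × 23.63 × (21.94))] / (2 × 23.63) = (65.0 ± 46.38) / 47.26, giving tanθ = 0.3939 or 2.357.
θ = 21.50° or 67.01°; the larger is 67.01°.

67.0°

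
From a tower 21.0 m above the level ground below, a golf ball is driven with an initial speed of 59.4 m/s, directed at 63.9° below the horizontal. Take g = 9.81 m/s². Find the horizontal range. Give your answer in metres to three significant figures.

9.94 m

vₓ = 59.40 cos 63.9° = 26.13 m/s; v_y0 = −53.34 m/s (downward).
With up positive and y = 0 at the ground: y(t) = 21.0 + (−53.34) t − 4.905 t². Setting y = 0 and taking the positive root: t = [−53.34 + √(53.34² + 2·9.81·21.0)] / 9.81 = (−53.34 + 57.07) / 9.81 = 0.3804 s.
Horizontal distance: R = vₓ t = 26.13 × 0.3804 = 9.940 m.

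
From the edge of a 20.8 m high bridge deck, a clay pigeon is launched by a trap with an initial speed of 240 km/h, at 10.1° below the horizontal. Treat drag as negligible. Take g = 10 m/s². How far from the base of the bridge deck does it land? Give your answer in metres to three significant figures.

Convert: 240 km/h = 240/3.6 = 66.67 m/s.
Horizontal component vₓ = 66.67 cos 10.1° = 65.63 m/s; vertical v_y0 = −11.69 m/s (downward).
The projectile lands when y = 20.8 + (−11.69) t − ½·10.0·t² = 0. Positive root: t = (−11.69 + √(11.69² + 2·10.0·20.8)) / 10.0 = (−11.69 + 23.51) / 10.0 = 1.182 s.
Horizontal distance: R = vₓ t = 65.63 × 1.182 = 77.57 m.

77.6 m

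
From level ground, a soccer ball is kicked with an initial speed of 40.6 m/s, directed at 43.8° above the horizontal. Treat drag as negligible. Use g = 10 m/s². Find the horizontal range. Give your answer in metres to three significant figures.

165 m

vₓ = 40.60 cos 43.8° = 29.30 m/s; v_y0 = 40.60 sin 43.8° = 28.10 m/s.
Time aloft: T = 2 v_y0 / g = 2 × 28.10 / 10.0 = 5.620 s.
Horizontal distance R = vₓ T = 29.30 × 5.620 = 164.7 m.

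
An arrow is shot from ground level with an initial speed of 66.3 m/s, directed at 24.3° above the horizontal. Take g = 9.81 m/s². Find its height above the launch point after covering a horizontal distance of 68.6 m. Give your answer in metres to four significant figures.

Horizontal component vₓ = 66.30 cos 24.3° = 60.43 m/s; vertical v_y0 = 66.30 sin 24.3° = 27.28 m/s.
Time to reach x = 68.6 m: t = x/vₓ = 68.6/60.43 = 1.135 s.
Height: y = v_y0 t − ½ g t² = 27.28 × 1.135 − 4.905 × 1.135² = 30.97 − 6.322 = 24.65 m.

24.65 m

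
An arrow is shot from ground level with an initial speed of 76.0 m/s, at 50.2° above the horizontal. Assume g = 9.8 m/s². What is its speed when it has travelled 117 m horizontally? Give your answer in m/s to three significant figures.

Horizontal component vₓ = 76.00 cos 50.2° = 48.65 m/s; vertical v_y0 = 76.00 sin 50.2° = 58.39 m/s.
x = vₓ t ⇒ t = 117/48.65 = 2.405 s.
Vertical velocity there: v_y = v_y0 − g t = 58.39 − 9.80 × 2.405 = 34.82 m/s.
Speed: √(vₓ² + v_y²) = √(48.65² + 34.82²) = 59.83 m/s.

59.8 m/s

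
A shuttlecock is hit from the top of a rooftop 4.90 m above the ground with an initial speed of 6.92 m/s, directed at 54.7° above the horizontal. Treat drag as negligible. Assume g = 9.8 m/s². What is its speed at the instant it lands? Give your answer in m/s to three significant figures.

12.0 m/s

Resolve: vₓ = 6.920 cos 54.7° = 3.999 m/s and v_y0 = 6.920 sin 54.7° = 5.648 m/s.
With up positive and y = 0 at the ground: y(t) = 4.90 + (5.648) t − 4.900 t². Setting y = 0 and taking the positive root: t = [5.648 + √(5.648² + 2·9.80·4.90)] / 9.80 = (5.648 + 11.31) / 9.80 = 1.730 s.
Vertical velocity at impact: v_y = v_y0 − g t = 5.648 − 9.80 × 1.730 = −11.31 m/s.
Speed: |v| = √(vₓ² + v_y²) = √(3.999² + 11.31²) = 12.00 m/s.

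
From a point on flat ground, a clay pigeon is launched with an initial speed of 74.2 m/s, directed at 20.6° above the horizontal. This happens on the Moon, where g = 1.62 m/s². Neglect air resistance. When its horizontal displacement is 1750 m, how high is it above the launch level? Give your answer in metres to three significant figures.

144 m

vₓ = 74.20 cos 20.6° = 69.46 m/s; v_y0 = 74.20 sin 20.6° = 26.11 m/s.
Time to reach x = 1750 m: t = x/vₓ = 1750/69.46 = 25.20 s.
Height: y = v_y0 t − ½ g t² = 26.11 × 25.20 − 0.8100 × 25.20² = 657.8 − 514.2 = 143.6 m.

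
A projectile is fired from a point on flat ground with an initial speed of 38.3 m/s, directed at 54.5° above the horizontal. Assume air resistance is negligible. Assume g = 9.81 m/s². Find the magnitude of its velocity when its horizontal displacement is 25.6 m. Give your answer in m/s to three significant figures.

Horizontal component vₓ = 38.30 cos 54.5° = 22.24 m/s; vertical v_y0 = 38.30 sin 54.5° = 31.18 m/s.
At x = 25.6 m, t = x/vₓ = 25.6/22.24 = 1.151 s.
Vertical velocity there: v_y = v_y0 − g t = 31.18 − 9.81 × 1.151 = 19.89 m/s.
Speed: √(vₓ² + v_y²) = √(22.24² + 19.89²) = 29.84 m/s.

29.8 m/s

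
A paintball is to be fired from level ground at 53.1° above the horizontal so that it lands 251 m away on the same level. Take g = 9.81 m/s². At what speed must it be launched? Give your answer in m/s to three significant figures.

From R = (v₀² / g) sin 2θ: v₀ = √(gR / sin 2θ).
v₀ = √(9.81 × 251 / sin 106.2°) = √(2462 / 0.9603) = √2564.1 = 50.64 m/s.

50.6 m/s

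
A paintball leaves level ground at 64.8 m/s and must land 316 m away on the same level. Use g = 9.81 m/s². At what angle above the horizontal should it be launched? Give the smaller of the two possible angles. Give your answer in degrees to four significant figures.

Level-ground range R = v₀² sin(2θ)/g ⇒ sin(2θ) = gR/v₀² = 9.81 × 316 / 64.8² = 0.7383.
2θ = 47.58° or 180° − 47.58° = 132.4°, so θ = 23.79° or 66.21°.
The smaller angle is 23.79°.

23.79°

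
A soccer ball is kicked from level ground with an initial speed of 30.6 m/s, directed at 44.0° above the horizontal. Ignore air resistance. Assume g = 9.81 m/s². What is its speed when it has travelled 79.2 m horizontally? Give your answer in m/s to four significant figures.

Resolve: vₓ = 30.60 cos 44.0° = 22.01 m/s and v_y0 = 30.60 sin 44.0° = 21.26 m/s.
Time to reach x = 79.2 m: t = x/vₓ = 79.2/22.01 = 3.598 s.
Vertical velocity there: v_y = v_y0 − g t = 21.26 − 9.81 × 3.598 = −14.04 m/s.
Speed: √(vₓ² + v_y²) = √(22.01² + 14.04²) = 26.11 m/s.

26.11 m/s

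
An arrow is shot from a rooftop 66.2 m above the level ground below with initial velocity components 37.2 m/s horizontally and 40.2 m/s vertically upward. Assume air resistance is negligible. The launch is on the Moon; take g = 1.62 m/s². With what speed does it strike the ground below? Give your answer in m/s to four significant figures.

The projectile lands when y = 66.2 + (40.20) t − ½·1.62·t² = 0. Positive root: t = (40.20 + √(40.20² + 2·1.62·66.2)) / 1.62 = (40.20 + 42.78) / 1.62 = 51.23 s.
Vertical velocity at impact: v_y = v_y0 − g t = 40.20 − 1.62 × 51.23 = −42.78 m/s.
Speed: |v| = √(vₓ² + v_y²) = √(37.20² + 42.78²) = 56.70 m/s.

56.70 m/s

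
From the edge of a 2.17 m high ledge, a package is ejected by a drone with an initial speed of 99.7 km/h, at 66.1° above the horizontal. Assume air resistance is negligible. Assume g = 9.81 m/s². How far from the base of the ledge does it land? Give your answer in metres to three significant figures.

Convert: 99.7 km/h = 99.7/3.6 = 27.69 m/s.
Resolve: vₓ = 27.69 cos 66.1° = 11.22 m/s and v_y0 = 27.69 sin 66.1° = 25.32 m/s.
With up positive and y = 0 at the ground: y(t) = 2.17 + (25.32) t − 4.905 t². Setting y = 0 and taking the positive root: t = [25.32 + √(25.32² + 2·9.81·2.17)] / 9.81 = (25.32 + 26.15) / 9.81 = 5.246 s.
Horizontal distance: R = vₓ t = 11.22 × 5.246 = 58.87 m.

58.9 m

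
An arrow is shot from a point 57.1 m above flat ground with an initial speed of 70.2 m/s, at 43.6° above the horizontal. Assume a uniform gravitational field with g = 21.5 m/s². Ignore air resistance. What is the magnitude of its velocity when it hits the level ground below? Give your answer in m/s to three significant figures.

85.9 m/s

vₓ = 70.20 cos 43.6° = 50.84 m/s; v_y0 = 70.20 sin 43.6° = 48.41 m/s.
With up positive and y = 0 at the ground: y(t) = 57.1 + (48.41) t − 10.75 t². Setting y = 0 and taking the positive root: t = [48.41 + √(48.41² + 2·21.5·57.1)] / 21.5 = (48.41 + 69.27) / 21.5 = 5.474 s.
Vertical velocity at impact: v_y = v_y0 − g t = 48.41 − 21.5 × 5.474 = −69.27 m/s.
Speed: |v| = √(vₓ² + v_y²) = √(50.84² + 69.27²) = 85.93 m/s.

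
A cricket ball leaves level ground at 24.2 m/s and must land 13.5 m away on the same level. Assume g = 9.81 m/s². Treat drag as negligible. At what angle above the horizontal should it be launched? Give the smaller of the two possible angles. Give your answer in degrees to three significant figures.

6.53°

Level-ground range R = v₀² sin(2θ)/g ⇒ sin(2θ) = gR/v₀² = 9.81 × 13.5 / 24.2² = 0.2261.
2θ = 13.07° or 180° − 13.07° = 166.9°, so θ = 6.535° or 83.47°.
The smaller angle is 6.535°.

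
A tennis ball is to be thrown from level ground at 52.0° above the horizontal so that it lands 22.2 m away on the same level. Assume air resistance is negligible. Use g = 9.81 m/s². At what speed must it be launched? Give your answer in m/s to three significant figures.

15.0 m/s

From R = (v₀² / g) sin 2θ: v₀ = √(gR / sin 2θ).
v₀ = √(9.81 × 22.2 / sin 104.0°) = √(217.8 / 0.9703) = √224.45 = 14.98 m/s.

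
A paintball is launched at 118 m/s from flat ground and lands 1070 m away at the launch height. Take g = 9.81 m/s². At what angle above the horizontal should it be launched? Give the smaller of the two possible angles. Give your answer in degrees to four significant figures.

24.46°

Level-ground range R = v₀² sin(2θ)/g ⇒ sin(2θ) = gR/v₀² = 9.81 × 1070 / 118² = 0.7539.
2θ = 48.93° or 180° − 48.93° = 131.1°, so θ = 24.46° or 65.54°.
The smaller angle is 24.46°.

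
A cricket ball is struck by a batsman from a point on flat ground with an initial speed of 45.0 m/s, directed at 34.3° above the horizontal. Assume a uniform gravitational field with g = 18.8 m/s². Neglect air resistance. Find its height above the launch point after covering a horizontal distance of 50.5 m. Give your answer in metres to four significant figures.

vₓ = 45.00 cos 34.3° = 37.17 m/s; v_y0 = 45.00 sin 34.3° = 25.36 m/s.
Time to reach x = 50.5 m: t = x/vₓ = 50.5/37.17 = 1.358 s.
Height: y = v_y0 t − ½ g t² = 25.36 × 1.358 − 9.400 × 1.358² = 34.45 − 17.35 = 17.10 m.

17.10 m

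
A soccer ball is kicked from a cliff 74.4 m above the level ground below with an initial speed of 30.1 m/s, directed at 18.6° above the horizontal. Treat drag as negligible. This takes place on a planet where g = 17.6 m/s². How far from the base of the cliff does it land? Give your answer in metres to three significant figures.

100 m

vₓ = 30.10 cos 18.6° = 28.53 m/s; v_y0 = 30.10 sin 18.6° = 9.601 m/s.
With up positive and y = 0 at the ground: y(t) = 74.4 + (9.601) t − 8.800 t². Setting y = 0 and taking the positive root: t = [9.601 + √(9.601² + 2·17.6·74.4)] / 17.6 = (9.601 + 52.07) / 17.6 = 3.504 s.
Horizontal distance: R = vₓ t = 28.53 × 3.504 = 99.96 m.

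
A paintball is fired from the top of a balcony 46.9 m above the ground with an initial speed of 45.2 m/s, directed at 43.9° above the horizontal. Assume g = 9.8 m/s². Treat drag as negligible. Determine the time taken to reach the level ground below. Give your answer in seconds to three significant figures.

Resolve: vₓ = 45.20 cos 43.9° = 32.57 m/s and v_y0 = 45.20 sin 43.9° = 31.34 m/s.
The projectile lands when y = 46.9 + (31.34) t − ½·9.80·t² = 0. Positive root: t = (31.34 + √(31.34² + 2·9.80·46.9)) / 9.80 = (31.34 + 43.61) / 9.80 = 7.648 s.

7.65 s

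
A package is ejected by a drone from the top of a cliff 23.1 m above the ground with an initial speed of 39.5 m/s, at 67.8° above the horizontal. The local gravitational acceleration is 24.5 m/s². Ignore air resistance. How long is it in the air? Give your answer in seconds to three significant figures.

3.52 s

Resolve: vₓ = 39.50 cos 67.8° = 14.92 m/s and v_y0 = 39.50 sin 67.8° = 36.57 m/s.
Vertical motion (up positive, ground at y = 0): 12.25 t² − (36.57) t − 23.1 = 0, so t = (36.57 + √(36.57² + 2·24.5·23.1)) / 24.5 = (36.57 + 49.69) / 24.5 = 3.521 s.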